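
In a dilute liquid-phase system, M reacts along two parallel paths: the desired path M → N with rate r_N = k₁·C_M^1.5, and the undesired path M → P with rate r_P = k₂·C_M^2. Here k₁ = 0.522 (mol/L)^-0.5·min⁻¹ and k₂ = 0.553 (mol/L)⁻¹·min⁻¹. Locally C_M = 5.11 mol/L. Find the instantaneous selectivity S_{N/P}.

S_{N/P} = r_N/r_P = (k₁·C_M^1.5)/(k₂·C_M^2) = (k₁/k₂)·C_M^-0.5.
= (0.522×5.110^1.5) / (0.553×5.110^2) = 6.030/14.44 = 0.418.

0.418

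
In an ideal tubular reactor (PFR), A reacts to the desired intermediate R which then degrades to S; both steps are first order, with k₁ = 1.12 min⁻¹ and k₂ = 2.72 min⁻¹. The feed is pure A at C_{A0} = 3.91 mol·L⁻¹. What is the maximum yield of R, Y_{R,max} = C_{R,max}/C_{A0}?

For a first-order series the maximum intermediate yield is C_{R,max}/C_{A0} = (k₁/k₂)^[k₂/(k₂−k₁)].
= (1.12/2.72)^(2.72/(2.72−1.12)) = (0.4118)^(1.700) = 0.2213.

0.221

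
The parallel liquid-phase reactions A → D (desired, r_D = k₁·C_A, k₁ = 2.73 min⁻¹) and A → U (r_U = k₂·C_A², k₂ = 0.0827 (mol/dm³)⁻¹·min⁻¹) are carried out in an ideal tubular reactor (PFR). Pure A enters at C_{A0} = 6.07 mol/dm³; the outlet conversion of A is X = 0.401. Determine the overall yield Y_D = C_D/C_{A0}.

C_A = C_{A0}(1−X) = 3.636 mol/dm³.
Along a PFR/batch, dC_D/dC_A = −r_D/(r_D+r_U) = −k₁/(k₁+k₂·C_A).
Integrating from C_{A0} to C_A: C_D = (2.73/0.0827)·ln[(2.73+0.0827·6.07)/(2.73+0.0827·3.64)] = 33.01·ln(3.232/3.031) = 2.123 mol/dm³.
Y_D = C_D/C_{A0} = 2.123/6.07 = 0.350.

0.350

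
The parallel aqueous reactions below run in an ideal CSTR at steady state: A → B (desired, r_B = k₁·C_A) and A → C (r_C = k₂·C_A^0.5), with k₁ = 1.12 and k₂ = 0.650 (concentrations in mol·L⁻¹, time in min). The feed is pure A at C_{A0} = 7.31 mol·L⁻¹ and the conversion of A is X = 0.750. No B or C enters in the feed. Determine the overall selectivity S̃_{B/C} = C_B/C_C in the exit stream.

Exit C_A = C_{A0}(1−X) = 7.31×0.250 = 1.827 mol·L⁻¹.
In a CSTR the entire volume is at exit conditions, so r_B = 1.12×1.827 = 2.047 and r_C = 0.650×1.827^0.5 = 0.8787.
Overall selectivity = C_B/C_C = r_Bτ/(r_Cτ) = r_B/r_C = 2.33.

2.33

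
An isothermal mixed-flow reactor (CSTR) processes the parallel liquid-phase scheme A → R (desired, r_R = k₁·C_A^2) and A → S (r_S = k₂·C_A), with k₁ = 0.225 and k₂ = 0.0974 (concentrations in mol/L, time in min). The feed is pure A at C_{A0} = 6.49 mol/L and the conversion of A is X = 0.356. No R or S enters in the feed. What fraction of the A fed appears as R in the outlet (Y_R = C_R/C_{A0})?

Exit C_A = C_{A0}(1−X) = 6.49×0.644 = 4.180 mol/L.
A CSTR operates uniformly at the exit composition, giving r_R = 3.930 and r_S = 0.4071 (each k·C_A^n at C_A = 4.180).
Fraction of consumed A going to R: r_R/(r_R+r_S) = 0.9061.
C_R = 0.9061·C_{A0}·X = 0.9061×6.49×0.356 = 2.09 mol/L; Y_R = C_R/C_{A0} = 0.323.

0.323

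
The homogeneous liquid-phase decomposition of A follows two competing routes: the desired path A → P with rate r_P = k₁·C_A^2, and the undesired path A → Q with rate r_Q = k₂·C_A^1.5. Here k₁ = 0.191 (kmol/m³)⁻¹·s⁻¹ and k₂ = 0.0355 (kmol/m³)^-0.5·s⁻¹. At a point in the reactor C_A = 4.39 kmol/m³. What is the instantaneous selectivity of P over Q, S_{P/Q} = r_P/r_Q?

S_{P/Q} = r_P/r_Q = (k₁·C_A^2)/(k₂·C_A^1.5) = (k₁/k₂)·C_A^0.5.
= (0.191×4.390^2) / (0.0355×4.390^1.5) = 3.681/0.3265 = 11.3.

11.3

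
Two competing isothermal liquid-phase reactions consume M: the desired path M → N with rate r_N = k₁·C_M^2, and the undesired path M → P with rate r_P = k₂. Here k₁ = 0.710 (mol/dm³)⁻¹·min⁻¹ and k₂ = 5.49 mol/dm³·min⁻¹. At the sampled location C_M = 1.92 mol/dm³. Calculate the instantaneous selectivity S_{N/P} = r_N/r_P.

S_{N/P} = r_N/r_P = (k₁·C_M^2)/(k₂) = (k₁/k₂)·C_M^2.
= (0.710×1.920^2) / (5.49) = 2.617/5.490 = 0.477.
Since the desired path is higher order in M, keeping C_M high (PFR or concentrated feed) favours N.

0.477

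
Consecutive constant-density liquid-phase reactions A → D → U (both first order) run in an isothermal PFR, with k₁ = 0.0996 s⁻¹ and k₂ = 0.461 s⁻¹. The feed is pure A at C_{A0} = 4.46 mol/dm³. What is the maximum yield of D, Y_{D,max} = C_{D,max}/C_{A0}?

0.142

Evaluating C_D at τ_opt = ln(k₂/k₁)/(k₂−k₁) gives C_{D,max}/C_{A0} = (k₁/k₂)^[k₂/(k₂−k₁)].
= (0.0996/0.461)^(0.461/(0.461−0.0996)) = (0.2161)^(1.276) = 0.1416.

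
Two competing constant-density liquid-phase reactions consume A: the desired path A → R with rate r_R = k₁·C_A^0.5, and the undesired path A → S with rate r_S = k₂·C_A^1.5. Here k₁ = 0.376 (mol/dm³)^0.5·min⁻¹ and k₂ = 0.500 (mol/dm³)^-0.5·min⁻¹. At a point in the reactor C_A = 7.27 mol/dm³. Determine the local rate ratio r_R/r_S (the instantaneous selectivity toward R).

0.103

S_{R/S} = r_R/r_S = (k₁·C_A^0.5)/(k₂·C_A^1.5) = (k₁/k₂)·C_A⁻¹.
= (0.376×7.270^0.5) / (0.500×7.270^1.5) = 1.014/9.801 = 0.103.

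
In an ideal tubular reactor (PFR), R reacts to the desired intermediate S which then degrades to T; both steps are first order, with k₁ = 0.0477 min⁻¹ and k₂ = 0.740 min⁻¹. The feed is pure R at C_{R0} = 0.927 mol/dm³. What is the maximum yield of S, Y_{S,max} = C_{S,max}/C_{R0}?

For a first-order series the maximum intermediate yield is C_{S,max}/C_{R0} = (k₁/k₂)^[k₂/(k₂−k₁)].
= (0.0477/0.740)^(0.740/(0.740−0.0477)) = (0.06446)^(1.069) = 0.05336.

0.0534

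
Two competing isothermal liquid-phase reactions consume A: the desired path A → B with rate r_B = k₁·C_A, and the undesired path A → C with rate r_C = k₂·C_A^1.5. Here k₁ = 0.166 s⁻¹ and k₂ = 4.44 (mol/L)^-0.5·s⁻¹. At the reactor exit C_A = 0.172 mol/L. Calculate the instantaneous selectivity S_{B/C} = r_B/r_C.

S_{B/C} = r_B/r_C = (k₁·C_A)/(k₂·C_A^1.5) = (k₁/k₂)·C_A^-0.5.
= (0.166×0.1720) / (4.44×0.1720^1.5) = 0.02855/0.3167 = 0.0901.
The undesired path is higher order in A, so low C_A (CSTR or dilute feed) favours B.

0.0901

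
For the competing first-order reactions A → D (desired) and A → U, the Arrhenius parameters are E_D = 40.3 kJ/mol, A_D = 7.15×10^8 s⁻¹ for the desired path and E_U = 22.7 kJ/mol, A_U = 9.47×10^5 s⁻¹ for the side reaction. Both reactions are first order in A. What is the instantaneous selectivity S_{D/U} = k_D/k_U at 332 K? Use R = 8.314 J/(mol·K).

With equal orders, S_{D/U} = k_D/k_U = (A_D/A_U)·exp[(E_U−E_D)/(RT)].
(E_U−E_D)/(RT) = (22.7−40.3)×10³/(8.314×332) = -17600/2760 = -6.376.
k_D/k_U = (7.15×10^8/9.47×10^5)·exp(-6.376) = 755.0 × 0.001702 = 1.28.

1.28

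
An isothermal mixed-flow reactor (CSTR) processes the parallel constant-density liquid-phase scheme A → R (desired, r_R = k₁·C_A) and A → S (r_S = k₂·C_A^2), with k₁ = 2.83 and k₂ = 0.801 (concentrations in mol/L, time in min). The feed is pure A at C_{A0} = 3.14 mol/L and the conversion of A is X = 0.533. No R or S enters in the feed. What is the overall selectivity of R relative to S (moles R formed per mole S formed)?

Exit C_A = C_{A0}(1−X) = 3.14×0.467 = 1.466 mol/L.
A CSTR operates uniformly at the exit composition, giving r_R = 4.150 and r_S = 1.722 (each k·C_A^n at C_A = 1.466).
Overall selectivity = C_R/C_S = r_Rτ/(r_Sτ) = r_R/r_S = 2.41.

2.41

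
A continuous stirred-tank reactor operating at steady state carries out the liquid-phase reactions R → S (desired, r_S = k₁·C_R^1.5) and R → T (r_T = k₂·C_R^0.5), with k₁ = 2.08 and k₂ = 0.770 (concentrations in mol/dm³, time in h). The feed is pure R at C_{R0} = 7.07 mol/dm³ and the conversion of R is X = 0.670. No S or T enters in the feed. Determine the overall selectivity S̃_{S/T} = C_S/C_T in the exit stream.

6.30

Exit C_R = C_{R0}(1−X) = 7.07×0.330 = 2.333 mol/dm³.
In a CSTR the entire volume is at exit conditions, so r_S = 2.08×2.333^1.5 = 7.412 and r_T = 0.770×2.333^0.5 = 1.176.
Overall selectivity = C_S/C_T = r_Sτ/(r_Tτ) = r_S/r_T = 6.30.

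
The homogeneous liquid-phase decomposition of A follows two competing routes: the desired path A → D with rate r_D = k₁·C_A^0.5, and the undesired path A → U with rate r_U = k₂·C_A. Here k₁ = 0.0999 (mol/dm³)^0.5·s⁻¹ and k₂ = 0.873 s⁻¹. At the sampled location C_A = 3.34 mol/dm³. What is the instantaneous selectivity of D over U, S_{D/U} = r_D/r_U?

0.0626

S_{D/U} = r_D/r_U = (k₁·C_A^0.5)/(k₂·C_A) = (k₁/k₂)·C_A^-0.5.
= (0.0999×3.340^0.5) / (0.873×3.340) = 0.1826/2.916 = 0.0626.
The undesired path is higher order in A, so low C_A (CSTR or dilute feed) favours D.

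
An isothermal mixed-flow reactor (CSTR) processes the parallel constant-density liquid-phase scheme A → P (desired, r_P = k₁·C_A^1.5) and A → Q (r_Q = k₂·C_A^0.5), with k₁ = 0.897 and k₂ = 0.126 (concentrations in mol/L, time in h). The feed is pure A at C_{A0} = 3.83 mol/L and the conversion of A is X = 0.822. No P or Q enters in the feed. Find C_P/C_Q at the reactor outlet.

Exit C_A = C_{A0}(1−X) = 3.83×0.178 = 0.6817 mol/L.
Rates in a CSTR are evaluated at the outlet concentration: r_P = 0.897×0.6817^1.5 = 0.5049, r_Q = 0.126×0.6817^0.5 = 0.1040.
Overall selectivity = C_P/C_Q = r_Pτ/(r_Qτ) = r_P/r_Q = 4.85.

4.85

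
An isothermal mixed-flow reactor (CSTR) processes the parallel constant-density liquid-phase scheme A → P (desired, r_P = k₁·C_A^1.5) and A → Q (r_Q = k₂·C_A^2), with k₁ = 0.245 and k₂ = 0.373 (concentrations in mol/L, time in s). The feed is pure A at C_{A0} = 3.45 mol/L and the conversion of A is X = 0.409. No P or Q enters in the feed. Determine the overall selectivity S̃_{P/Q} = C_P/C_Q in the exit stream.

0.460

Exit C_A = C_{A0}(1−X) = 3.45×0.591 = 2.039 mol/L.
In a CSTR the entire volume is at exit conditions, so r_P = 0.245×2.039^1.5 = 0.7133 and r_Q = 0.373×2.039^2 = 1.551.
Overall selectivity = C_P/C_Q = r_Pτ/(r_Qτ) = r_P/r_Q = 0.460.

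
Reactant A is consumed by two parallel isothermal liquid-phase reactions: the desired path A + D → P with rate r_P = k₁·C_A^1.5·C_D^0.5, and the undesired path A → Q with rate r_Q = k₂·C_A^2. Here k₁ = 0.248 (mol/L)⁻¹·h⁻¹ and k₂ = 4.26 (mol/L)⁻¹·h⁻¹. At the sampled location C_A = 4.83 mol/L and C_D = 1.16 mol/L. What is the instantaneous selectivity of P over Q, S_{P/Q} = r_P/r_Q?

S_{P/Q} = r_P/r_Q = (k₁·C_A^1.5·C_D^0.5)/(k₂·C_A^2) = (k₁/k₂)·C_A^-0.5·C_D^0.5.
= (0.248×4.830^1.5×1.160^0.5) / (4.26×4.830^2) = 2.835/99.38 = 0.0285.

0.0285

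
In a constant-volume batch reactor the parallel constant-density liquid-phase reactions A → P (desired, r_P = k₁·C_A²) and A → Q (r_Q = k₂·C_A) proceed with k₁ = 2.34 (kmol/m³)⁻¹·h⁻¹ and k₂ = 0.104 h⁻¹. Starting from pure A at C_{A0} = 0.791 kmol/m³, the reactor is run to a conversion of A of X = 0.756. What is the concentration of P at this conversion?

0.542 kmol/m³

C_A = C_{A0}(1−X) = 0.1930 kmol/m³.
Along a PFR/batch, dC_Q/dC_A = −r_Q/(r_P+r_Q) = −k₂/(k₂+k₁·C_A).
Integrating from C_{A0} to C_A: C_Q = (0.104/2.34)·ln[(0.104+2.34·0.791)/(0.104+2.34·0.193)] = 0.04444·ln(1.955/0.5556) = 0.05591 kmol/m³.
Then C_P = (C_{A0}−C_A) − C_Q = 0.5980 − 0.05591 = 0.5421 kmol/m³.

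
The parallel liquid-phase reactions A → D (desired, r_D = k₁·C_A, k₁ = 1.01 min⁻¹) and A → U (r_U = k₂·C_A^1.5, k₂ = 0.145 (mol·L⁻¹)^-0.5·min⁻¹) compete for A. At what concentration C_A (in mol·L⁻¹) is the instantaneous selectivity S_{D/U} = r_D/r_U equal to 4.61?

S_{D/U} = (k₁/k₂)·C_A^-0.5 ⇒ C_A = (S·k₂/k₁)^(-2).
= (4.61×0.145/1.01)^(-2) = (0.6618)^(-2) = 2.28 mol·L⁻¹.

2.28 mol·L⁻¹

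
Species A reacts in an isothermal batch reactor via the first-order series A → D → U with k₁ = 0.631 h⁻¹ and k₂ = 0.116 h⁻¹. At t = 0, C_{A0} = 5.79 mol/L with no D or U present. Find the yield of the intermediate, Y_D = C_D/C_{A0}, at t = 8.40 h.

0.456

For first-order series with pure A initially, C_D(t) = k₁C_{A0}/(k₂−k₁)·(e^(−k₁t) − e^(−k₂t)).
e^(−k₁t) = e^(−0.631×8.40) = e^(−5.300) = 0.004990; e^(−k₂t) = e^(−0.9744) = 0.3774.
C_D = 0.631×5.79/(0.116−0.631) × (0.004990−0.3774) = (-7.094)×(-0.3724) = 2.642 mol/L.
Y_D = C_D/C_{A0} = 2.642/5.79 = 0.456.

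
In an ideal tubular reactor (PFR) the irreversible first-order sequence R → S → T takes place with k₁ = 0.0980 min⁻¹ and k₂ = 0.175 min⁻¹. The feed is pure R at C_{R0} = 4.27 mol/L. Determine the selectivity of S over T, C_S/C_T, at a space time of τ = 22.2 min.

0.154

For first-order series with pure R initially, C_S(τ) = k₁C_{R0}/(k₂−k₁)·(e^(−k₁τ) − e^(−k₂τ)).
e^(−k₁τ) = e^(−0.0980×22.2) = e^(−2.176) = 0.1135; e^(−k₂τ) = e^(−3.885) = 0.02055.
C_S = 0.0980×4.27/(0.175−0.0980) × (0.1135−0.02055) = 5.435×0.09299 = 0.5054 mol/L.
C_R = C_{R0}e^(−k₁τ) = 0.4848 mol/L, so C_T = C_{R0}−C_R−C_S = 3.280 mol/L; C_S/C_T = 0.154.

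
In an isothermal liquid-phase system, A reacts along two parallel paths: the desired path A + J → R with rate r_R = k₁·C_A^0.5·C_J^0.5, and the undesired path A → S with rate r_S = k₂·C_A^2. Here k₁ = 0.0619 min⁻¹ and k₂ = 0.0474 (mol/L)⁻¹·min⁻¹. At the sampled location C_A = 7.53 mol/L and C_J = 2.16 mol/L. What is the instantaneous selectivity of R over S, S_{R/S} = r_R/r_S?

0.0929

S_{R/S} = r_R/r_S = (k₁·C_A^0.5·C_J^0.5)/(k₂·C_A^2) = (k₁/k₂)·C_A^-1.5·C_J^0.5.
= (0.0619×7.530^0.5×2.160^0.5) / (0.0474×7.530^2) = 0.2496/2.688 = 0.0929.
The undesired path is higher order in A, so low C_A (CSTR or dilute feed) favours R.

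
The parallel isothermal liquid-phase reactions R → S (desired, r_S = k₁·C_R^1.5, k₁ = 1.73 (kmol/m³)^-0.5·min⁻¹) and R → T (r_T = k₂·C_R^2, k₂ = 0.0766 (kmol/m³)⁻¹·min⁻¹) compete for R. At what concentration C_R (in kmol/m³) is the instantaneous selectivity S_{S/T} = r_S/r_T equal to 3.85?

S_{S/T} = (k₁/k₂)·C_R^-0.5 ⇒ C_R = (S·k₂/k₁)^(-2).
= (3.85×0.0766/1.73)^(-2) = (0.1705)^(-2) = 34.4 kmol/m³.

34.4 kmol/m³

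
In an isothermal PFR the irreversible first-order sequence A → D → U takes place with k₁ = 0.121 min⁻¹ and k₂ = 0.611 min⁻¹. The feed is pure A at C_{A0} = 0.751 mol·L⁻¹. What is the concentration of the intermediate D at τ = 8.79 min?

The intermediate concentration in a first-order A→B→C sequence is C_D = k₁C_{A0}(e^(−k₁τ) − e^(−k₂τ))/(k₂−k₁).
e^(−k₁τ) = e^(−0.121×8.79) = e^(−1.064) = 0.3452; e^(−k₂τ) = e^(−5.371) = 0.004651.
C_D = 0.121×0.751/(0.611−0.121) × (0.3452−0.004651) = 0.1855×0.3406 = 0.06316 mol·L⁻¹.

0.0632 mol·L⁻¹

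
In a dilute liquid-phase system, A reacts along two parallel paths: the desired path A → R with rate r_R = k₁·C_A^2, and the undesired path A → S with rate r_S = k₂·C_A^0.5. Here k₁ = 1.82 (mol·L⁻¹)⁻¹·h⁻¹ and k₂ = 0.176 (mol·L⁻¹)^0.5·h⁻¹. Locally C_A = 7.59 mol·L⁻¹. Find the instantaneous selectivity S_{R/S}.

S_{R/S} = r_R/r_S = (k₁·C_A^2)/(k₂·C_A^0.5) = (k₁/k₂)·C_A^1.5.
= (1.82×7.590^2) / (0.176×7.590^0.5) = 104.8/0.4849 = 216.

216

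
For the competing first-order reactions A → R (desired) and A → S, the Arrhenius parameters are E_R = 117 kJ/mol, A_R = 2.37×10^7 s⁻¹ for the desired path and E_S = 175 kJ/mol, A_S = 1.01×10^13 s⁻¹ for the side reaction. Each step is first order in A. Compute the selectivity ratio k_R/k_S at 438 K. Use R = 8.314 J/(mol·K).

19.4

With equal orders, S_{R/S} = k_R/k_S = (A_R/A_S)·exp[(E_S−E_R)/(RT)].
(E_S−E_R)/(RT) = (175−117)×10³/(8.314×438) = 58000/3642 = 15.93.
k_R/k_S = (2.37×10^7/1.01×10^13)·exp(15.93) = 2.347×10^-6 × 8.264×10^6 = 19.4.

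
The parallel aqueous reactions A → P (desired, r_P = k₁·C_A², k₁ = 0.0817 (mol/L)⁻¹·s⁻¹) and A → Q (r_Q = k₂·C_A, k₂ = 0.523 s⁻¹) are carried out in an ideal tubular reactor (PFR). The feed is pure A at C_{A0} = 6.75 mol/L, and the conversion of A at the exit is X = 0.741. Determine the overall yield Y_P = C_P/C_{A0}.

C_A = C_{A0}(1−X) = 1.748 mol/L.
Along a PFR/batch, dC_Q/dC_A = −r_Q/(r_P+r_Q) = −k₂/(k₂+k₁·C_A).
Integrating from C_{A0} to C_A: C_Q = (0.523/0.0817)·ln[(0.523+0.0817·6.75)/(0.523+0.0817·1.75)] = 6.401·ln(1.074/0.6658) = 3.063 mol/L.
Then C_P = (C_{A0}−C_A) − C_Q = 5.002 − 3.063 = 1.938 mol/L.
Y_P = C_P/C_{A0} = 1.938/6.75 = 0.287.

0.287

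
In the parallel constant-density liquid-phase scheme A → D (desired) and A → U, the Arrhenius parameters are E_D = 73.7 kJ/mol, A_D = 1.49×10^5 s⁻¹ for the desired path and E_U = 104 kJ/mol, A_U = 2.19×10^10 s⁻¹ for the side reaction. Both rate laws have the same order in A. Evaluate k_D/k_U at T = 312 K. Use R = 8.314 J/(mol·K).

Since both paths have the same order in A, the concentration cancels and S_{D/U} = k_D/k_U = (A_D/A_U)·exp[(E_U−E_D)/(RT)].
(E_U−E_D)/(RT) = (104−73.7)×10³/(8.314×312) = 30300/2594 = 11.68.
k_D/k_U = (1.49×10^5/2.19×10^10)·exp(11.68) = 6.804×10^-6 × 1.183×10^5 = 0.805.

0.805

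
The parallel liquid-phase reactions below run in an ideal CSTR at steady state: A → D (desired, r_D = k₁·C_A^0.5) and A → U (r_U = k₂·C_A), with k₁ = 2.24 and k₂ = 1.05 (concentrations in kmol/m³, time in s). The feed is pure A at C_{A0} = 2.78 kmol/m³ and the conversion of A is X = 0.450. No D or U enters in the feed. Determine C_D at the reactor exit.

0.792 kmol/m³

Exit C_A = C_{A0}(1−X) = 2.78×0.550 = 1.529 kmol/m³.
Rates in a CSTR are evaluated at the outlet concentration: r_D = 2.24×1.529^0.5 = 2.770, r_U = 1.05×1.529 = 1.605.
Fraction of consumed A going to D: r_D/(r_D+r_U) = 0.6331.
C_D = 0.6331·C_{A0}·X = 0.6331×2.78×0.450 = 0.792 kmol/m³.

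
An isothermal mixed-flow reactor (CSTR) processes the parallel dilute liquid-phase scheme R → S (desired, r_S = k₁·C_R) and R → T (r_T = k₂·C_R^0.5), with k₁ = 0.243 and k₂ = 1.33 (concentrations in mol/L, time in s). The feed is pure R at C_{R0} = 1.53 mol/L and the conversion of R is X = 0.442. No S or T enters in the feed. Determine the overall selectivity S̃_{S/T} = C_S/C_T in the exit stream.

Exit C_R = C_{R0}(1−X) = 1.53×0.558 = 0.8537 mol/L.
In a CSTR the entire volume is at exit conditions, so r_S = 0.243×0.8537 = 0.2075 and r_T = 1.33×0.8537^0.5 = 1.229.
Overall selectivity = C_S/C_T = r_Sτ/(r_Tτ) = r_S/r_T = 0.169.

0.169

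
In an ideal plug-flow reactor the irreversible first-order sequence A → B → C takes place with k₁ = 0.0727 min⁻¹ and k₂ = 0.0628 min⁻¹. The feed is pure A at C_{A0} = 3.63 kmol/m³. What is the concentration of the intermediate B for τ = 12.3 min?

1.41 kmol/m³

For first-order series with pure A initially, C_B(τ) = k₁C_{A0}/(k₂−k₁)·(e^(−k₁τ) − e^(−k₂τ)).
e^(−k₁τ) = e^(−0.0727×12.3) = e^(−0.8942) = 0.4089; e^(−k₂τ) = e^(−0.7724) = 0.4619.
C_B = 0.0727×3.63/(0.0628−0.0727) × (0.4089−0.4619) = (-26.66)×(-0.05295) = 1.412 kmol/m³.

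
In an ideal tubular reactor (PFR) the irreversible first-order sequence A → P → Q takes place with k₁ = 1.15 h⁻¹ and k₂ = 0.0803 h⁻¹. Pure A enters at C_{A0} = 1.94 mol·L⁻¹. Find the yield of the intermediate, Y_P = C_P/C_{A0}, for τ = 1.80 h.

For first-order series with pure A initially, C_P(τ) = k₁C_{A0}/(k₂−k₁)·(e^(−k₁τ) − e^(−k₂τ)).
e^(−k₁τ) = e^(−1.15×1.80) = e^(−2.070) = 0.1262; e^(−k₂τ) = e^(−0.1445) = 0.8654.
C_P = 1.15×1.94/(0.0803−1.15) × (0.1262−0.8654) = (-2.086)×(-0.7392) = 1.542 mol·L⁻¹.
Y_P = C_P/C_{A0} = 1.542/1.94 = 0.795.

0.795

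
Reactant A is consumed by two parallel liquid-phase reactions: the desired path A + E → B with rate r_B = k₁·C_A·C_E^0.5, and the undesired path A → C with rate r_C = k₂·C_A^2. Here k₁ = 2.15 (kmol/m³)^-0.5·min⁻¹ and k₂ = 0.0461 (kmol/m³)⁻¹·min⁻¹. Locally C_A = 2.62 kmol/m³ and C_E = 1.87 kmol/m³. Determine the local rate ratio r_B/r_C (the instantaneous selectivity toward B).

S_{B/C} = r_B/r_C = (k₁·C_A·C_E^0.5)/(k₂·C_A^2) = (k₁/k₂)·C_A⁻¹·C_E^0.5.
= (2.15×2.620×1.870^0.5) / (0.0461×2.620^2) = 7.703/0.3164 = 24.3.

24.3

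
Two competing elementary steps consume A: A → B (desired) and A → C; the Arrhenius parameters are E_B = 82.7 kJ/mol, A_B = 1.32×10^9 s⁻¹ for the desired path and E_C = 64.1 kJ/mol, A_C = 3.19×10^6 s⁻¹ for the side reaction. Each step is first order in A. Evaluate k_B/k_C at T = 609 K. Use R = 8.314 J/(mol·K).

With equal orders, S_{B/C} = k_B/k_C = (A_B/A_C)·exp[(E_C−E_B)/(RT)].
(E_C−E_B)/(RT) = (64.1−82.7)×10³/(8.314×609) = -18600/5063 = -3.674.
k_B/k_C = (1.32×10^9/3.19×10^6)·exp(-3.674) = 413.8 × 0.02539 = 10.5.

10.5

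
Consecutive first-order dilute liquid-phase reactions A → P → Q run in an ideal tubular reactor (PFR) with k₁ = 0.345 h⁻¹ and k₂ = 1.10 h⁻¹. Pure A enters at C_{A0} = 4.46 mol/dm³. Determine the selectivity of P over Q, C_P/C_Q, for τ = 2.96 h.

For first-order series with pure A initially, C_P(τ) = k₁C_{A0}/(k₂−k₁)·(e^(−k₁τ) − e^(−k₂τ)).
e^(−k₁τ) = e^(−0.345×2.96) = e^(−1.021) = 0.3602; e^(−k₂τ) = e^(−3.256) = 0.03854.
C_P = 0.345×4.46/(1.10−0.345) × (0.3602−0.03854) = 2.038×0.3216 = 0.6555 mol/dm³.
C_A = C_{A0}e^(−k₁τ) = 1.606 mol/dm³, so C_Q = C_{A0}−C_A−C_P = 2.198 mol/dm³; C_P/C_Q = 0.298.

0.298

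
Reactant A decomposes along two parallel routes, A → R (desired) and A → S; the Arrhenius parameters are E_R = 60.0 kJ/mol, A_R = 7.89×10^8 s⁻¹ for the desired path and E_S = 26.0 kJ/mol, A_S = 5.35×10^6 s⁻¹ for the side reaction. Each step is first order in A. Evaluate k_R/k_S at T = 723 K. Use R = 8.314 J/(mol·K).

0.516

Since both paths have the same order in A, the concentration cancels and S_{R/S} = k_R/k_S = (A_R/A_S)·exp[(E_S−E_R)/(RT)].
(E_S−E_R)/(RT) = (26.0−60.0)×10³/(8.314×723) = -34000/6011 = -5.656.
k_R/k_S = (7.89×10^8/5.35×10^6)·exp(-5.656) = 147.5 × 0.003496 = 0.516.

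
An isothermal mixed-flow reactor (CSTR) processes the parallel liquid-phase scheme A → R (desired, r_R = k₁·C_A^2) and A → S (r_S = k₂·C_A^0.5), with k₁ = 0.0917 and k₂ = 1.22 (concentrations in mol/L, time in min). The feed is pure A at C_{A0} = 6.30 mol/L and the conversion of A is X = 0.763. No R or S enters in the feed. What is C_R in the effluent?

0.580 mol/L

Exit C_A = C_{A0}(1−X) = 6.30×0.237 = 1.493 mol/L.
A CSTR operates uniformly at the exit composition, giving r_R = 0.2044 and r_S = 1.491 (each k·C_A^n at C_A = 1.493).
Fraction of consumed A going to R: r_R/(r_R+r_S) = 0.1206.
C_R = 0.1206·C_{A0}·X = 0.1206×6.30×0.763 = 0.580 mol/L.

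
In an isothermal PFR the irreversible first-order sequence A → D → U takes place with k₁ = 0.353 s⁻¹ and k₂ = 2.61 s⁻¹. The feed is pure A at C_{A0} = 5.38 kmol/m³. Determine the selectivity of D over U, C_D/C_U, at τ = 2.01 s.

The intermediate concentration in a first-order A→B→C sequence is C_D = k₁C_{A0}(e^(−k₁τ) − e^(−k₂τ))/(k₂−k₁).
e^(−k₁τ) = e^(−0.353×2.01) = e^(−0.7095) = 0.4919; e^(−k₂τ) = e^(−5.246) = 0.005268.
C_D = 0.353×5.38/(2.61−0.353) × (0.4919−0.005268) = 0.8414×0.4866 = 0.4095 kmol/m³.
C_A = C_{A0}e^(−k₁τ) = 2.646 kmol/m³, so C_U = C_{A0}−C_A−C_D = 2.324 kmol/m³; C_D/C_U = 0.176.

0.176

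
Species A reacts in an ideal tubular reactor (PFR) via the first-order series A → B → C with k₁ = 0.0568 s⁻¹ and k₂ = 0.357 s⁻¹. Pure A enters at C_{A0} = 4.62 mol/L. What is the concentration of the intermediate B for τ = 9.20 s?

0.486 mol/L

The intermediate concentration in a first-order A→B→C sequence is C_B = k₁C_{A0}(e^(−k₁τ) − e^(−k₂τ))/(k₂−k₁).
e^(−k₁τ) = e^(−0.0568×9.20) = e^(−0.5226) = 0.5930; e^(−k₂τ) = e^(−3.284) = 0.03746.
C_B = 0.0568×4.62/(0.357−0.0568) × (0.5930−0.03746) = 0.8741×0.5555 = 0.4856 mol/L.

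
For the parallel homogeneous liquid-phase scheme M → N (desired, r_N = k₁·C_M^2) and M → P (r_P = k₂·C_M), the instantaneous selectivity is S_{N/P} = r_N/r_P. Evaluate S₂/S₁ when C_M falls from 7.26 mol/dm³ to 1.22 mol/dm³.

S_{N/P} = (k₁/k₂)·C_M, so S₂/S₁ = (C_{M,2}/C_{M,1}).
= 1.22/7.26 = 0.168.
Selectivity toward N falls as C_M falls — high-concentration operation is favoured.

0.168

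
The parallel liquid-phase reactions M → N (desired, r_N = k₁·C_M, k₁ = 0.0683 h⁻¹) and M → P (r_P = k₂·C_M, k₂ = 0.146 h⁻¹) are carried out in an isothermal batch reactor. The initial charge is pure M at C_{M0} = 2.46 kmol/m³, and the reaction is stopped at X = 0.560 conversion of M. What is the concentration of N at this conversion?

0.439 kmol/m³

C_M = C_{M0}(1−X) = 1.082 kmol/m³.
Both paths are first order in M, so the instantaneous fraction to N is constant: dC_N/d(−C_M) = k₁/(k₁+k₂) = 0.3187.
C_N = 0.3187·(C_{M0}−C_M) = 0.3187×1.378 = 0.439 kmol/m³.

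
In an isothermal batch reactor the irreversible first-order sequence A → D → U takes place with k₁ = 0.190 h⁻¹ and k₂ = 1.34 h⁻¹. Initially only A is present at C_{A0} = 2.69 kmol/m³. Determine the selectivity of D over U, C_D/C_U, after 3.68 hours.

For first-order series with pure A initially, C_D(t) = k₁C_{A0}/(k₂−k₁)·(e^(−k₁t) − e^(−k₂t)).
e^(−k₁t) = e^(−0.190×3.68) = e^(−0.6992) = 0.4970; e^(−k₂t) = e^(−4.931) = 0.007218.
C_D = 0.190×2.69/(1.34−0.190) × (0.4970−0.007218) = 0.4444×0.4898 = 0.2177 kmol/m³.
C_A = C_{A0}e^(−k₁t) = 1.337 kmol/m³, so C_U = C_{A0}−C_A−C_D = 1.135 kmol/m³; C_D/C_U = 0.192.

0.192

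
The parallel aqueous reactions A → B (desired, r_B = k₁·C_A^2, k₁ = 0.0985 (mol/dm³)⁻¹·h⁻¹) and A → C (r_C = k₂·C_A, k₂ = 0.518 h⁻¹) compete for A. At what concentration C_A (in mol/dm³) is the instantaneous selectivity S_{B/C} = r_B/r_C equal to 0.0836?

0.440 mol/dm³

S_{B/C} = (k₁/k₂)·C_A ⇒ C_A = S·k₂/k₁.
= 0.0836×0.518/0.0985 = 0.440 mol/dm³.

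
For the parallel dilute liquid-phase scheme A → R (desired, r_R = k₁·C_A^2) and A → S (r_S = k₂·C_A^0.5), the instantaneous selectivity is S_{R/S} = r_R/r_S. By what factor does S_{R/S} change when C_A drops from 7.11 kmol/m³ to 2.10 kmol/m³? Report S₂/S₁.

0.161

S_{R/S} = (k₁/k₂)·C_A^1.5, so S₂/S₁ = (C_{A,2}/C_{A,1})^1.5.
= (2.10/7.11)^1.5 = (0.2954)^1.5 = 0.161.
Selectivity toward R falls as C_A falls — high-concentration operation is favoured.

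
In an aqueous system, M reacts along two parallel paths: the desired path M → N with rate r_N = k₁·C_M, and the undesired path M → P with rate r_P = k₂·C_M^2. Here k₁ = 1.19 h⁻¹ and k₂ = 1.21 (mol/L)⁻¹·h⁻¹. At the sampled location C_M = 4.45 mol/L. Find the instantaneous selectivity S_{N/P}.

S_{N/P} = r_N/r_P = (k₁·C_M)/(k₂·C_M^2) = (k₁/k₂)·C_M⁻¹.
= (1.19×4.450) / (1.21×4.450^2) = 5.295/23.96 = 0.221.
The undesired path is higher order in M, so low C_M (CSTR or dilute feed) favours N.

0.221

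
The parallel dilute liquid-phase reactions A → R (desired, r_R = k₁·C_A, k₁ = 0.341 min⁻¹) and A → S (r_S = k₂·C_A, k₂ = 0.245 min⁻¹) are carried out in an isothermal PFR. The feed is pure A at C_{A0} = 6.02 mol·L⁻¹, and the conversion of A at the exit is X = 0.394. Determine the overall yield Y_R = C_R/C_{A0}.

0.229

C_A = C_{A0}(1−X) = 3.648 mol·L⁻¹.
Both paths are first order in A, so the instantaneous fraction to R is constant: dC_R/d(−C_A) = k₁/(k₁+k₂) = 0.5819.
C_R = 0.5819·(C_{A0}−C_A) = 0.5819×2.372 = 1.38 mol·L⁻¹.
Y_R = C_R/C_{A0} = 1.380/6.02 = 0.229.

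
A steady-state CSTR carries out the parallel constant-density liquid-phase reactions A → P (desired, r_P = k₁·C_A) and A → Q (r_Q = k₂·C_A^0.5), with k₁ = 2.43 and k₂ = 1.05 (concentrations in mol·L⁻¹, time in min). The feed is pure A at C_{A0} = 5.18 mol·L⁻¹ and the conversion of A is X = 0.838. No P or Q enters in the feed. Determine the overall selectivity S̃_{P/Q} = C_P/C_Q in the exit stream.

Exit C_A = C_{A0}(1−X) = 5.18×0.162 = 0.8392 mol·L⁻¹.
A CSTR operates uniformly at the exit composition, giving r_P = 2.039 and r_Q = 0.9619 (each k·C_A^n at C_A = 0.8392).
Overall selectivity = C_P/C_Q = r_Pτ/(r_Qτ) = r_P/r_Q = 2.12.

2.12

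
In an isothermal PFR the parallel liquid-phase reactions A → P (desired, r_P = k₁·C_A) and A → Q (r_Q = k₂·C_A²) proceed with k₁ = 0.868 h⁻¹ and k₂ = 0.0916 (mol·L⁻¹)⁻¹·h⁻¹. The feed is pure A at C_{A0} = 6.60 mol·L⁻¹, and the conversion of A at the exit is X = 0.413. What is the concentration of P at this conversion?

C_A = C_{A0}(1−X) = 3.874 mol·L⁻¹.
Along a PFR/batch, dC_P/dC_A = −r_P/(r_P+r_Q) = −k₁/(k₁+k₂·C_A).
Integrating from C_{A0} to C_A: C_P = (0.868/0.0916)·ln[(0.868+0.0916·6.60)/(0.868+0.0916·3.87)] = 9.476·ln(1.473/1.223) = 1.761 mol·L⁻¹.

1.76 mol·L⁻¹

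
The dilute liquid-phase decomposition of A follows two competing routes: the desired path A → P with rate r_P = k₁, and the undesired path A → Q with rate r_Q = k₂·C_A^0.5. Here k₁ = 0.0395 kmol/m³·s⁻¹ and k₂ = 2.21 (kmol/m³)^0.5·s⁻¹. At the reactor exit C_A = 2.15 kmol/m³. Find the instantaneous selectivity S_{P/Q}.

S_{P/Q} = r_P/r_Q = (k₁)/(k₂·C_A^0.5) = (k₁/k₂)·C_A^-0.5.
= (0.0395) / (2.21×2.150^0.5) = 0.03950/3.240 = 0.0122.

0.0122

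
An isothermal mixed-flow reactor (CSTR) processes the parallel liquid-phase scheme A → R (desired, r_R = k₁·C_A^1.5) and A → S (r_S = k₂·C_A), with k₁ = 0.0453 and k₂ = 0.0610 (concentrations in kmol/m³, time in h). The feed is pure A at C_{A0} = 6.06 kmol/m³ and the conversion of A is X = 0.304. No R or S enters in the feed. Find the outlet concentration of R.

1.11 kmol/m³

Exit C_A = C_{A0}(1−X) = 6.06×0.696 = 4.218 kmol/m³.
A CSTR operates uniformly at the exit composition, giving r_R = 0.3924 and r_S = 0.2573 (each k·C_A^n at C_A = 4.218).
Fraction of consumed A going to R: r_R/(r_R+r_S) = 0.6040.
C_R = 0.6040·C_{A0}·X = 0.6040×6.06×0.304 = 1.11 kmol/m³.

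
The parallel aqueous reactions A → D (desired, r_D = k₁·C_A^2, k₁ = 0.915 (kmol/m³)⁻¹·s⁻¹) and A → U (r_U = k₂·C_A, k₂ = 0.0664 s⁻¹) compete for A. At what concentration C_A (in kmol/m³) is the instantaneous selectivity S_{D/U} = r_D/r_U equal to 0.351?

0.0255 kmol/m³

S_{D/U} = (k₁/k₂)·C_A ⇒ C_A = S·k₂/k₁.
= 0.351×0.0664/0.915 = 0.0255 kmol/m³.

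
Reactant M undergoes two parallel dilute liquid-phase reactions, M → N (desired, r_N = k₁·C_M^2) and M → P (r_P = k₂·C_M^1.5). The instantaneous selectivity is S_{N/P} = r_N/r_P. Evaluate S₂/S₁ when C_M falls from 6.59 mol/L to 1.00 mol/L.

0.390

S_{N/P} = (k₁/k₂)·C_M^0.5, so S₂/S₁ = (C_{M,2}/C_{M,1})^0.5.
= (1.00/6.59)^0.5 = (0.1517)^0.5 = 0.390.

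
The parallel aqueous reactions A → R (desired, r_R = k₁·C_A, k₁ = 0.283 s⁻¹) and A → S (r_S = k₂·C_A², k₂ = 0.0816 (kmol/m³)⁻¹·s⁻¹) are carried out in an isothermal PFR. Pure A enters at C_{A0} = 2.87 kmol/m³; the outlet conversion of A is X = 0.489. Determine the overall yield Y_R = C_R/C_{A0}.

C_A = C_{A0}(1−X) = 1.467 kmol/m³.
Along a PFR/batch, dC_R/dC_A = −r_R/(r_R+r_S) = −k₁/(k₁+k₂·C_A).
Integrating from C_{A0} to C_A: C_R = (0.283/0.0816)·ln[(0.283+0.0816·2.87)/(0.283+0.0816·1.47)] = 3.468·ln(0.5172/0.4027) = 0.8680 kmol/m³.
Y_R = C_R/C_{A0} = 0.8680/2.87 = 0.302.

0.302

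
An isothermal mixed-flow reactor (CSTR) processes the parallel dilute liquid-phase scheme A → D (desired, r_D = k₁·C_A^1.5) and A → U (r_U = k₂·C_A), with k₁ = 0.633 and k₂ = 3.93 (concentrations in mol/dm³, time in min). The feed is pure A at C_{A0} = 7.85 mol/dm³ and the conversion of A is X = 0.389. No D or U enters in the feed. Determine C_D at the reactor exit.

Exit C_A = C_{A0}(1−X) = 7.85×0.611 = 4.796 mol/dm³.
A CSTR operates uniformly at the exit composition, giving r_D = 6.649 and r_U = 18.85 (each k·C_A^n at C_A = 4.796).
Fraction of consumed A going to D: r_D/(r_D+r_U) = 0.2608.
C_D = 0.2608·C_{A0}·X = 0.2608×7.85×0.389 = 0.796 mol/dm³.

0.796 mol/dm³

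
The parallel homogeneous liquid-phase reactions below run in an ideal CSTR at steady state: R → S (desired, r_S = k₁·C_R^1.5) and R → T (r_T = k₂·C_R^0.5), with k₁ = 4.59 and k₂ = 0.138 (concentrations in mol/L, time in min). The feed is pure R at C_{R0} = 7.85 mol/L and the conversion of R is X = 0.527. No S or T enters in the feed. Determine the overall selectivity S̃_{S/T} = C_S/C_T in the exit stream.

Exit C_R = C_{R0}(1−X) = 7.85×0.473 = 3.713 mol/L.
In a CSTR the entire volume is at exit conditions, so r_S = 4.59×3.713^1.5 = 32.84 and r_T = 0.138×3.713^0.5 = 0.2659.
Overall selectivity = C_S/C_T = r_Sτ/(r_Tτ) = r_S/r_T = 123.

123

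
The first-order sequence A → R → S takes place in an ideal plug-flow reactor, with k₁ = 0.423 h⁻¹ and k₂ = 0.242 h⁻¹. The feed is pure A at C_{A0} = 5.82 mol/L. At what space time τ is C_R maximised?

For first-order series the maximum of C_R occurs at τ_opt = ln(k₂/k₁)/(k₂−k₁).
= ln(0.242/0.423)/(0.242−0.423) = ln(0.5721)/-0.1810 = -0.5584/-0.1810 = 3.09 h.

3.09 h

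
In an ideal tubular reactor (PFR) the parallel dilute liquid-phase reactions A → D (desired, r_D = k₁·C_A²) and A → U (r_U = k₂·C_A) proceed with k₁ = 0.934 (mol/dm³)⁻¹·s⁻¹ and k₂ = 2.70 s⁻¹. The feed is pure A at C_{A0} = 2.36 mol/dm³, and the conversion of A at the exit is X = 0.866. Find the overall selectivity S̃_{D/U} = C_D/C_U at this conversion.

C_A = C_{A0}(1−X) = 0.3162 mol/dm³.
Along a PFR/batch, dC_U/dC_A = −r_U/(r_D+r_U) = −k₂/(k₂+k₁·C_A).
Integrating from C_{A0} to C_A: C_U = (2.70/0.934)·ln[(2.70+0.934·2.36)/(2.70+0.934·0.316)] = 2.891·ln(4.904/2.995) = 1.425 mol/dm³.
Then C_D = (C_{A0}−C_A) − C_U = 2.044 − 1.425 = 0.6185 mol/dm³.
S̃_{D/U} = C_D/C_U = 0.6185/1.425 = 0.434.

0.434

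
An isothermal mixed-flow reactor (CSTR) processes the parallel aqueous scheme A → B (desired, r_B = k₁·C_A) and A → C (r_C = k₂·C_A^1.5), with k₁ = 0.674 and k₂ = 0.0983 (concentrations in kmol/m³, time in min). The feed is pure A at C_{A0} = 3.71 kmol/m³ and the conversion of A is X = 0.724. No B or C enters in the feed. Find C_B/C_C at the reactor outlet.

6.78

Exit C_A = C_{A0}(1−X) = 3.71×0.276 = 1.024 kmol/m³.
In a CSTR the entire volume is at exit conditions, so r_B = 0.674×1.024 = 0.6901 and r_C = 0.0983×1.024^1.5 = 0.1019.
Overall selectivity = C_B/C_C = r_Bτ/(r_Cτ) = r_B/r_C = 6.78.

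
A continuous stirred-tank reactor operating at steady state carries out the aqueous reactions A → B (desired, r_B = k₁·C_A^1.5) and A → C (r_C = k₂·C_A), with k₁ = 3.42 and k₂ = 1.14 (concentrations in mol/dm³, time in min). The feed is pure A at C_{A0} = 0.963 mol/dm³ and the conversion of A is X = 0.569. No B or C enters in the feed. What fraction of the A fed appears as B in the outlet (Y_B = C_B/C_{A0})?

Exit C_A = C_{A0}(1−X) = 0.963×0.431 = 0.4151 mol/dm³.
In a CSTR the entire volume is at exit conditions, so r_B = 3.42×0.4151^1.5 = 0.9145 and r_C = 1.14×0.4151 = 0.4732.
Fraction of consumed A going to B: r_B/(r_B+r_C) = 0.6590.
C_B = 0.6590·C_{A0}·X = 0.6590×0.963×0.569 = 0.361 mol/dm³; Y_B = C_B/C_{A0} = 0.375.

0.375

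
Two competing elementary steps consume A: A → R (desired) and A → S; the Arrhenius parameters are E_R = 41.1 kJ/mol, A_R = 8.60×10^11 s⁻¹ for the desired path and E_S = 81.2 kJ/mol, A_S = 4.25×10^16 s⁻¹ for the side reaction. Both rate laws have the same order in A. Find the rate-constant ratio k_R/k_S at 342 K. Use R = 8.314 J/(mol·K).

27.0

k_R/k_S = (A_R/A_S)·exp[−(E_R−E_S)/(RT)] = (A_R/A_S)·exp[(E_S−E_R)/(RT)].
(E_S−E_R)/(RT) = (81.2−41.1)×10³/(8.314×342) = 40100/2843 = 14.10.
k_R/k_S = (8.60×10^11/4.25×10^16)·exp(14.10) = 2.024×10^-5 × 1.333×10^6 = 27.0.
Since E_R < E_S, lowering the temperature improves selectivity toward R.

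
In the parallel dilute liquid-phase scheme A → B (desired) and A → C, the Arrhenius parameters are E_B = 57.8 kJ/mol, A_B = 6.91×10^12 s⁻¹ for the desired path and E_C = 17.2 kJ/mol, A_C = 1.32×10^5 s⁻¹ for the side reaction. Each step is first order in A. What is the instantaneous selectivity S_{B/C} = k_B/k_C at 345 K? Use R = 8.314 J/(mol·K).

37.3

With equal orders, S_{B/C} = k_B/k_C = (A_B/A_C)·exp[(E_C−E_B)/(RT)].
(E_C−E_B)/(RT) = (17.2−57.8)×10³/(8.314×345) = -40600/2868 = -14.15.
k_B/k_C = (6.91×10^12/1.32×10^5)·exp(-14.15) = 5.235×10^7 × 7.124×10^-7 = 37.3.
Since E_B > E_C, raising the temperature improves selectivity toward B.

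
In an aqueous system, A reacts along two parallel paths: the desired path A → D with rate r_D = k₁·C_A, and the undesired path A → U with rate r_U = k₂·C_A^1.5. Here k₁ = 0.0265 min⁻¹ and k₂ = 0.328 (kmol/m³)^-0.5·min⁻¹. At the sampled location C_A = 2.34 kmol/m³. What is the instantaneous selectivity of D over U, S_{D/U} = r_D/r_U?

0.0528

S_{D/U} = r_D/r_U = (k₁·C_A)/(k₂·C_A^1.5) = (k₁/k₂)·C_A^-0.5.
= (0.0265×2.340) / (0.328×2.340^1.5) = 0.06201/1.174 = 0.0528.
The undesired path is higher order in A, so low C_A (CSTR or dilute feed) favours D.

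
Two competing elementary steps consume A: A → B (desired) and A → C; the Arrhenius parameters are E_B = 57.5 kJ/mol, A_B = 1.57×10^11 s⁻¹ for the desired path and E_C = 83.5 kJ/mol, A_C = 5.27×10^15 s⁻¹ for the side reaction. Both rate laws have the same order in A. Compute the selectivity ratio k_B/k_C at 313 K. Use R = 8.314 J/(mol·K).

k_B/k_C = (A_B/A_C)·exp[−(E_B−E_C)/(RT)] = (A_B/A_C)·exp[(E_C−E_B)/(RT)].
(E_C−E_B)/(RT) = (83.5−57.5)×10³/(8.314×313) = 26000/2602 = 9.991.
k_B/k_C = (1.57×10^11/5.27×10^15)·exp(9.991) = 2.979×10^-5 × 21834 = 0.650.

0.650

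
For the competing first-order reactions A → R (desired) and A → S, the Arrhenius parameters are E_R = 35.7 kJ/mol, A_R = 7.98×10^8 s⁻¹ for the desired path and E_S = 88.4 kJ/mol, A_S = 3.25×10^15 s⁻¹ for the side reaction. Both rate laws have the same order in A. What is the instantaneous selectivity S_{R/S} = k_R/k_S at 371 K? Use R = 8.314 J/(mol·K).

With equal orders, S_{R/S} = k_R/k_S = (A_R/A_S)·exp[(E_S−E_R)/(RT)].
(E_S−E_R)/(RT) = (88.4−35.7)×10³/(8.314×371) = 52700/3084 = 17.09.
k_R/k_S = (7.98×10^8/3.25×10^15)·exp(17.09) = 2.455×10^-7 × 2.631×10^7 = 6.46.
Since E_R < E_S, lowering the temperature improves selectivity toward R.

6.46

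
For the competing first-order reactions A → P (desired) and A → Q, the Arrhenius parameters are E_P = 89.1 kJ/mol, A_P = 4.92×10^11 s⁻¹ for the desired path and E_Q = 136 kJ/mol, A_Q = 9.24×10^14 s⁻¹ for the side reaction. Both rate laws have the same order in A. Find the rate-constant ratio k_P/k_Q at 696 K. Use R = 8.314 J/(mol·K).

1.76

k_P/k_Q = (A_P/A_Q)·exp[−(E_P−E_Q)/(RT)] = (A_P/A_Q)·exp[(E_Q−E_P)/(RT)].
(E_Q−E_P)/(RT) = (136−89.1)×10³/(8.314×696) = 46900/5787 = 8.105.
k_P/k_Q = (4.92×10^11/9.24×10^14)·exp(8.105) = 5.325×10^-4 × 3311 = 1.76.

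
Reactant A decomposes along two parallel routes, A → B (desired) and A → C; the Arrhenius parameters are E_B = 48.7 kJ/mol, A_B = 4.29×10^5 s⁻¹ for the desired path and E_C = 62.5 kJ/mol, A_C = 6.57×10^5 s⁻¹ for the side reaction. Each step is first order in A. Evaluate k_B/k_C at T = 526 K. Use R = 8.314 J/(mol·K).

15.3

k_B/k_C = (A_B/A_C)·exp[−(E_B−E_C)/(RT)] = (A_B/A_C)·exp[(E_C−E_B)/(RT)].
(E_C−E_B)/(RT) = (62.5−48.7)×10³/(8.314×526) = 13800/4373 = 3.156.
k_B/k_C = (4.29×10^5/6.57×10^5)·exp(3.156) = 0.6530 × 23.47 = 15.3.
Since E_B < E_C, lowering the temperature improves selectivity toward B.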